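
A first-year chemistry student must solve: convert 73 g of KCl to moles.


M(KCl) = 74.55 g/mol
n = mass/M = 73/74.55 = 0.9792 mol

0.9792 mol


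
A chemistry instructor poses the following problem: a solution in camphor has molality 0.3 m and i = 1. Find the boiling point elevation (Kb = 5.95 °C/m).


ΔTb = Kb × m × i
= 5.95 × 0.3 × 1
= 1.785 °C

1.785 °C


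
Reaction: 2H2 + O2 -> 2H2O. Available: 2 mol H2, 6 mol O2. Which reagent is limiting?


Mole ratio available / coefficient:
  H2: 2/2 = 1.000
  O2: 6/1 = 6.000
Smaller ratio is limiting.

H2


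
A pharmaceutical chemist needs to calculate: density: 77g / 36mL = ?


ρ = mass/volume
= 77/36
= 2.139 g/mL

2.139 g/mL


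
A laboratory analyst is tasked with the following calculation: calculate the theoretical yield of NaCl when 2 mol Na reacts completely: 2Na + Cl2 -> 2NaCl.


Mole ratio NaCl:Na = 2:2
n(NaCl) = 2 × 2/2 = 2.000 mol
mass = 2.000 × 58.44 = 116.88 g

116.88 g


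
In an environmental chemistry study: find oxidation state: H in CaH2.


H with a metal (hydride): -1
Oxidation number: -1

-1


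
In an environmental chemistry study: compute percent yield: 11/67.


% yield = actual/theoretical × 100
= 11/67 × 100
= 16.42%

16.42%


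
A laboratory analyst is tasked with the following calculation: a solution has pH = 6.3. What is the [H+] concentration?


[H+] = 10^(-pH) = 10^(-6.3)
= 5.01×10^-7 M

5.01×10^-7 M


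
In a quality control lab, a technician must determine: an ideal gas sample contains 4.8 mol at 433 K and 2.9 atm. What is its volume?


PV = nRT  (R = 0.08206 L·atm/(mol·K))
V = nRT/P = 4.8×0.08206×433/2.9
= 58.812 L

58.812 L


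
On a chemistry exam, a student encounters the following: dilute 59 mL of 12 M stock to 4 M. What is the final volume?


C1V1 = C2V2
12 × 59 = 4 × V2
V2 = 708/4 = 177.0 mL

177.0 mL


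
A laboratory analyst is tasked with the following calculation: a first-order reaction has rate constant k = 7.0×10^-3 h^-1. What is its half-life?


t½ = ln2/k = 0.693147/(7.0×10^-3 h^-1)
= 99.02 h

99.02 h


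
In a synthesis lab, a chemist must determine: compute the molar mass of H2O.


M(H2O) = 2×1.008 + 1×16.0
= 2.02 + 16.0
= 18.02 g/mol

18.02 g/mol


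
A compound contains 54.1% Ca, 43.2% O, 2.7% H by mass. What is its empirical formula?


Assume 100 g sample. Moles of each element:
  Ca: 54.1/40.08 = 1.35 mol
  O: 43.2/16.0 = 2.7 mol
  H: 2.7/1.008 = 2.679 mol
Divide by smallest (1.35):
  Ca: 1.35/1.35 = 1.0
  O: 2.7/1.35 = 2.0
  H: 2.679/1.35 = 1.98
Empirical formula: CaO2H2

CaO2H2


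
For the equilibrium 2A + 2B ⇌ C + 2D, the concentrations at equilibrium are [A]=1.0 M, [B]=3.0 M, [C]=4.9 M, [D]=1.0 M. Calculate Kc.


Kc = [C][D]^2/([A]^2[B]^2)
= (4.9^1 × 1.0^2)/(1.0^2 × 3.0^2)
= 4.9/9
= 0.5444

0.5444


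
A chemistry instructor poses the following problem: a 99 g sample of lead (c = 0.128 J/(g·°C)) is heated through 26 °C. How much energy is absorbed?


q = mcΔT = 99 × 0.128 × 26
= 329.47 J

329.47 J


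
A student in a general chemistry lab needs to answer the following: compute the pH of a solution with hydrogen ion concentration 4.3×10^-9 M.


pH = -log10([H+]) = -log10(4.3×10^-9)
= 9 - log10(4.3)
= 9 - 0.63
= 8.37

8.37


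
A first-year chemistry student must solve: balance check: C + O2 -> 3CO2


Equation: C + O2 -> 3CO2
Check atoms: C: 1≠3, O: 2≠6
Not balanced

No, not balanced


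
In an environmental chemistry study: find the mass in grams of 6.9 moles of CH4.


M(CH4) = 16.04 g/mol
mass = n × M = 6.9 × 16.04 = 110.68 g

110.68 g


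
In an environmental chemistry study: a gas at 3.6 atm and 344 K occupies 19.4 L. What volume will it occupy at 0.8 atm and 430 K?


P1V1/T1 = P2V2/T2
V2 = P1V1T2/(T1P2)
= 3.6×19.4×430/(344×0.8)
= 109.125 L

109.125 L


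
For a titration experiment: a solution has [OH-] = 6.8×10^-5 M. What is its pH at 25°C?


pOH = -log10([OH-]) = -log10(6.8×10^-5)
= 5 - log10(6.8) = 4.17
pH = 14 - pOH = 14 - 4.17 = 9.83

9.83


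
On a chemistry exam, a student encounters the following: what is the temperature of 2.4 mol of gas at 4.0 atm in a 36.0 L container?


PV = nRT  (R = 0.08206 L·atm/(mol·K))
T = PV/(nR) = 4.0×36.0/(2.4×0.08206)
= 144.00/0.196944
= 731.17 K

731.17 K


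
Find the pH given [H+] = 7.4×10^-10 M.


pH = -log10([H+]) = -log10(7.4×10^-10)
= 10 - log10(7.4)
= 10 - 0.87
= 9.13

9.13


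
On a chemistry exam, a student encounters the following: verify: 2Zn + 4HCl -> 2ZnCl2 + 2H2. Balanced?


Equation: 2Zn + 4HCl -> 2ZnCl2 + 2H2
Check atoms: Cl: 4=4, H: 4=4, Zn: 2=2
Balanced

Yes, balanced


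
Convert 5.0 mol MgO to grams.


M(MgO) = 40.31 g/mol
mass = n × M = 5.0 × 40.31 = 201.55 g

201.55 g


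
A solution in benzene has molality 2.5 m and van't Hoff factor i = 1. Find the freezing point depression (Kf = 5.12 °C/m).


ΔTf = Kf × m × i
= 5.12 × 2.5 × 1
= 12.8 °C

12.8 °C


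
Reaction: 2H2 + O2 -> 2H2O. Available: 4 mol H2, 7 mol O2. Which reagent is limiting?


Mole ratio available / coefficient:
  H2: 4/2 = 2.000
  O2: 7/1 = 7.000
Smaller ratio is limiting.

H2


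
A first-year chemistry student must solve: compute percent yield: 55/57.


% yield = actual/theoretical × 100
= 55/57 × 100
= 96.49%

96.49%


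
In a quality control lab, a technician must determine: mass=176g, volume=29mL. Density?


ρ = mass/volume
= 176/29
= 6.069 g/mL

6.069 g/mL


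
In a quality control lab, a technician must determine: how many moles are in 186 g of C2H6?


M(C2H6) = 30.07 g/mol
n = mass/M = 186/30.07 = 6.1856 mol

6.1856 mol


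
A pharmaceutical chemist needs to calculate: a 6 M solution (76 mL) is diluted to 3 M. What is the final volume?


C1V1 = C2V2
6 × 76 = 3 × V2
V2 = 456/3 = 152.0 mL

152.0 mL


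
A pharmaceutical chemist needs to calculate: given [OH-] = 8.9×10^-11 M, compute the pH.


pOH = -log10([OH-]) = -log10(8.9×10^-11)
= 11 - log10(8.9) = 10.05
pH = 14 - pOH = 14 - 10.05 = 3.95

3.95


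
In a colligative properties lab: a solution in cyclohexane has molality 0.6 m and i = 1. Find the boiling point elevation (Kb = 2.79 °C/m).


ΔTb = Kb × m × i
= 2.79 × 0.6 × 1
= 1.674 °C

1.674 °C


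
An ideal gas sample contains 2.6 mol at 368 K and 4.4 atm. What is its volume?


PV = nRT  (R = 0.08206 L·atm/(mol·K))
V = nRT/P = 2.6×0.08206×368/4.4
= 17.844 L

17.844 L


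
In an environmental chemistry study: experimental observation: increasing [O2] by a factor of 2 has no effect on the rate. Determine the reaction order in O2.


rate ∝ [O2]^n
rate ∝ [O2]^0
Order in O2: 0

0


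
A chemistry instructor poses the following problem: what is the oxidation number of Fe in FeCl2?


x + 2(-1) = 0, so x = +2
Oxidation number: +2

+2


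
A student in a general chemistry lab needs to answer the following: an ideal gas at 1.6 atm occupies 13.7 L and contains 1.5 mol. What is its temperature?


PV = nRT  (R = 0.08206 L·atm/(mol·K))
T = PV/(nR) = 1.6×13.7/(1.5×0.08206)
= 21.92/0.123090
= 178.08 K

178.08 K


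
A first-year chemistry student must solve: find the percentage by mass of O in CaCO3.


M(CaCO3) = 1×40.08 + 1×12.01 + 3×16.0 = 100.09 g/mol
Mass of O = 3 × 16.0 = 48.00 g/mol
% O = 48.00/100.09 × 100 = 47.96%

47.96%


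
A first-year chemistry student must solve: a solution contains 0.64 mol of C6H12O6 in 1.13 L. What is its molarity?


M = n/V = 0.64/1.13 = 0.566 mol/L

0.566 M


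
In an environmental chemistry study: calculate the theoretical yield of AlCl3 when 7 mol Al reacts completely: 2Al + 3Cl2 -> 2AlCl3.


Mole ratio AlCl3:Al = 2:2
n(AlCl3) = 7 × 2/2 = 7.000 mol
mass = 7.000 × 133.33 = 933.31 g

933.31 g


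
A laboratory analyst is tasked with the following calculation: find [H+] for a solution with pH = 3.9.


[H+] = 10^(-pH) = 10^(-3.9)
= 1.26×10^-4 M

1.26×10^-4 M


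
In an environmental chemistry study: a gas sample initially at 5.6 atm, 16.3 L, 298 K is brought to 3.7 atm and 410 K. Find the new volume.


P1V1/T1 = P2V2/T2
V2 = P1V1T2/(T1P2)
= 5.6×16.3×410/(298×3.7)
= 33.942 L

33.942 L


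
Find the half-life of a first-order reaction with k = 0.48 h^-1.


t½ = ln2/k = 0.693147/(0.48 h^-1)
= 1.444 h

1.444 h


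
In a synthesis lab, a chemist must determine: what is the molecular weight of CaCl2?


M(CaCl2) = 1×40.08 + 2×35.45
= 40.08 + 70.9
= 110.98 g/mol

110.98 g/mol


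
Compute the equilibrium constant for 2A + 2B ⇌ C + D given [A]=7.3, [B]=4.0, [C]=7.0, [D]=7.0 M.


Kc = [C][D]/([A]^2[B]^2)
= (7.0^1 × 7.0^1)/(7.3^2 × 4.0^2)
= 49/852.64
= 0.05747

0.05747


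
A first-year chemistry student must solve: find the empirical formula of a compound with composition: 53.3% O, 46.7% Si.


Assume 100 g sample. Moles of each element:
  O: 53.3/16.0 = 3.331 mol
  Si: 46.7/28.09 = 1.663 mol
Divide by smallest (1.663):
  O: 3.331/1.663 = 2.0
  Si: 1.663/1.663 = 1.0
Empirical formula: SiO2

SiO2


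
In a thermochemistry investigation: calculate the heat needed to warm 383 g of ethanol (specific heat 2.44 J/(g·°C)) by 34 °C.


q = mcΔT = 383 × 2.44 × 34
= 31773.68 J

31773.68 J


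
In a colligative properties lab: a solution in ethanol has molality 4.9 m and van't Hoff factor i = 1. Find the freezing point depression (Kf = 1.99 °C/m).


ΔTf = Kf × m × i
= 1.99 × 4.9 × 1
= 9.751 °C

9.751 °C


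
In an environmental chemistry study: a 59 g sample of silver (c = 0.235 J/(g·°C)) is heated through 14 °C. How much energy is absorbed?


q = mcΔT = 59 × 0.235 × 14
= 194.11 J

194.11 J


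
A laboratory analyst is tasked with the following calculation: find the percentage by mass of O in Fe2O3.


M(Fe2O3) = 2×55.85 + 3×16.0 = 159.70 g/mol
Mass of O = 3 × 16.0 = 48.00 g/mol
% O = 48.00/159.70 × 100 = 30.06%

30.06%


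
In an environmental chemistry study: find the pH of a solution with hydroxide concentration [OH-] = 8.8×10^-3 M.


pOH = -log10([OH-]) = -log10(8.8×10^-3)
= 3 - log10(8.8) = 2.06
pH = 14 - pOH = 14 - 2.06 = 11.94

11.94


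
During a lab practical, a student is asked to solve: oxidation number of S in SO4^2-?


x + 4(-2) = -2, so x = +6
Oxidation number: +6

+6


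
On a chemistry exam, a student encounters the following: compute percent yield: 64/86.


% yield = actual/theoretical × 100
= 64/86 × 100
= 74.42%

74.42%


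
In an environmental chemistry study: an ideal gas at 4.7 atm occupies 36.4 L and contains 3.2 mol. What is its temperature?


PV = nRT  (R = 0.08206 L·atm/(mol·K))
T = PV/(nR) = 4.7×36.4/(3.2×0.08206)
= 171.08/0.262592
= 651.50 K

651.50 K


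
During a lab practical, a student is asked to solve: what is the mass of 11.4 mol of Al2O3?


M(Al2O3) = 101.96 g/mol
mass = n × M = 11.4 × 101.96 = 1162.34 g

1162.34 g


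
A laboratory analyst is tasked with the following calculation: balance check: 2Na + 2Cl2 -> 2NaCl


Equation: 2Na + 2Cl2 -> 2NaCl
Check atoms: Cl: 4≠2, Na: 2=2
Not balanced

No, not balanced


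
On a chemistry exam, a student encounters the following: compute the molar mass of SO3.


M(SO3) = 1×32.07 + 3×16.0
= 32.07 + 48.0
= 80.07 g/mol

80.07 g/mol


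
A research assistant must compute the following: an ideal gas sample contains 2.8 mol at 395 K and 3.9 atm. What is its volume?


PV = nRT  (R = 0.08206 L·atm/(mol·K))
V = nRT/P = 2.8×0.08206×395/3.9
= 23.271 L

23.271 L


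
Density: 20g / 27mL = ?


ρ = mass/volume
= 20/27
= 0.741 g/mL

0.741 g/mL


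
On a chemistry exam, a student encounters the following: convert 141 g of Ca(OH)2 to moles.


M(Ca(OH)2) = 74.1 g/mol
n = mass/M = 141/74.1 = 1.9028 mol

1.9028 mol


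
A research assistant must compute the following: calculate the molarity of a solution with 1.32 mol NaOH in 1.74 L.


M = n/V = 1.32/1.74 = 0.759 mol/L

0.759 M


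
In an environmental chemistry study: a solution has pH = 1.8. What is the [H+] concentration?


[H+] = 10^(-pH) = 10^(-1.8)
= 1.58×10^-2 M

1.58×10^-2 M


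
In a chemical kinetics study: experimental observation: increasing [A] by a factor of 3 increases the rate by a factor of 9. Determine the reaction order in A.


rate ∝ [A]^n
3^n = 9 → n = 2
Order in A: 2

2


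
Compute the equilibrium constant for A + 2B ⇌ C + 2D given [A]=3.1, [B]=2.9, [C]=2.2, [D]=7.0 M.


Kc = [C][D]^2/([A][B]^2)
= (2.2^1 × 7.0^2)/(3.1^1 × 2.9^2)
= 107.8/26.071
= 4.135

4.135


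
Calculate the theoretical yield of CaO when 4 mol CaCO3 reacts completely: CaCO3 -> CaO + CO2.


Mole ratio CaO:CaCO3 = 1:1
n(CaO) = 4 × 1/1 = 4.000 mol
mass = 4.000 × 56.08 = 224.32 g

224.32 g


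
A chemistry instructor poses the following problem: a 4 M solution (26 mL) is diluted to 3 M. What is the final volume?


C1V1 = C2V2
4 × 26 = 3 × V2
V2 = 104/3 = 34.67 mL

34.67 mL


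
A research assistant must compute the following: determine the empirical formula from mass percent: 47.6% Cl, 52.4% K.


Assume 100 g sample. Moles of each element:
  Cl: 47.6/35.45 = 1.343 mol
  K: 52.4/39.1 = 1.34 mol
Divide by smallest (1.34):
  Cl: 1.343/1.34 = 1.0
  K: 1.34/1.34 = 1.0
Empirical formula: KCl

KCl


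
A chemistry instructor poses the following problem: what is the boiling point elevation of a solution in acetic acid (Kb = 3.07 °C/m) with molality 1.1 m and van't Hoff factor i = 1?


ΔTb = Kb × m × i
= 3.07 × 1.1 × 1
= 3.377 °C

3.377 °C


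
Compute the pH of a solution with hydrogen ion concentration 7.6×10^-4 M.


pH = -log10([H+]) = -log10(7.6×10^-4)
= 4 - log10(7.6)
= 4 - 0.88
= 3.12

3.12


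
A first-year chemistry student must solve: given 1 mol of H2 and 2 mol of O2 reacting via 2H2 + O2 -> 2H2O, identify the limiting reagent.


Mole ratio available / coefficient:
  H2: 1/2 = 0.500
  O2: 2/1 = 2.000
Smaller ratio is limiting.

H2


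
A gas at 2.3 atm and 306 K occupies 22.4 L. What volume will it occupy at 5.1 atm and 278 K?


P1V1/T1 = P2V2/T2
V2 = P1V1T2/(T1P2)
= 2.3×22.4×278/(306×5.1)
= 9.178 L

9.178 L


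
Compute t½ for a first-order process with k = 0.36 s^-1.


t½ = ln2/k = 0.693147/(0.36 s^-1)
= 1.925 s

1.925 s


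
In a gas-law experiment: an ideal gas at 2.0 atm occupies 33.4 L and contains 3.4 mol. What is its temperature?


PV = nRT  (R = 0.08206 L·atm/(mol·K))
T = PV/(nR) = 2.0×33.4/(3.4×0.08206)
= 66.80/0.279004
= 239.42 K

239.42 K


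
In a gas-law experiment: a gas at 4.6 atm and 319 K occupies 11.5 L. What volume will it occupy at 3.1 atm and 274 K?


P1V1/T1 = P2V2/T2
V2 = P1V1T2/(T1P2)
= 4.6×11.5×274/(319×3.1)
= 14.657 L

14.657 L


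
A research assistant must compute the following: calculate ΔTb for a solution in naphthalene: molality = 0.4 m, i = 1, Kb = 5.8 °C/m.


ΔTb = Kb × m × i
= 5.8 × 0.4 × 1
= 2.32 °C

2.32 °C


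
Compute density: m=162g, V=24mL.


ρ = mass/volume
= 162/24
= 6.75 g/mL

6.75 g/mL


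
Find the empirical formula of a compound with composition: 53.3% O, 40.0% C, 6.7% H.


Assume 100 g sample. Moles of each element:
  O: 53.3/16.0 = 3.331 mol
  C: 40.0/12.01 = 3.331 mol
  H: 6.7/1.008 = 6.647 mol
Divide by smallest (3.331):
  O: 3.331/3.331 = 1.0
  C: 3.331/3.331 = 1.0
  H: 6.647/3.331 = 2.0
Empirical formula: CH2O

CH2O


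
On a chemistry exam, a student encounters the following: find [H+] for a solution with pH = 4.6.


[H+] = 10^(-pH) = 10^(-4.6)
= 2.51×10^-5 M

2.51×10^-5 M


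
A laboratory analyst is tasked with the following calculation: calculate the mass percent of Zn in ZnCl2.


M(ZnCl2) = 1×65.38 + 2×35.45 = 136.28 g/mol
Mass of Zn = 1 × 65.38 = 65.38 g/mol
% Zn = 65.38/136.28 × 100 = 47.97%

47.97%


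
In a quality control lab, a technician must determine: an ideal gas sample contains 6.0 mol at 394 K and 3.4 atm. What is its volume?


PV = nRT  (R = 0.08206 L·atm/(mol·K))
V = nRT/P = 6.0×0.08206×394/3.4
= 57.056 L

57.056 L


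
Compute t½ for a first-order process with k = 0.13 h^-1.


t½ = ln2/k = 0.693147/(0.13 h^-1)
= 5.332 h

5.332 h


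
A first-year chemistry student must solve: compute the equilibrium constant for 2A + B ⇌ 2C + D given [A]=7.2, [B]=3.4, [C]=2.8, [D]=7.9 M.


Kc = [C]^2[D]/([A]^2[B])
= (2.8^2 × 7.9^1)/(7.2^2 × 3.4^1)
= 61.936/176.256
= 0.3514

0.3514


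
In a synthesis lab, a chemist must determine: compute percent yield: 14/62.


% yield = actual/theoretical × 100
= 14/62 × 100
= 22.58%

22.58%


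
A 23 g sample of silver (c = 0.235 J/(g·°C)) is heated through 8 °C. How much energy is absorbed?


q = mcΔT = 23 × 0.235 × 8
= 43.24 J

43.24 J


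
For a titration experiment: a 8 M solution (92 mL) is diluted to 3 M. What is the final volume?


C1V1 = C2V2
8 × 92 = 3 × V2
V2 = 736/3 = 245.33 mL

245.33 mL


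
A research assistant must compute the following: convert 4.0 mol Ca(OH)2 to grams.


M(Ca(OH)2) = 74.1 g/mol
mass = n × M = 4.0 × 74.1 = 296.40 g

296.40 g


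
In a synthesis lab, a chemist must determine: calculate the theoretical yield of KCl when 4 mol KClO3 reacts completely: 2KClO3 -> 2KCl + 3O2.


Mole ratio KCl:KClO3 = 2:2
n(KCl) = 4 × 2/2 = 4.000 mol
mass = 4.000 × 74.55 = 298.2 g

298.2 g


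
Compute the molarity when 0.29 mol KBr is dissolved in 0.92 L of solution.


M = n/V = 0.29/0.92 = 0.315 mol/L

0.315 M


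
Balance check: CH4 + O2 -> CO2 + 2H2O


Equation: CH4 + O2 -> CO2 + 2H2O
Check atoms: C: 1=1, H: 4=4, O: 2≠4
Not balanced

No, not balanced


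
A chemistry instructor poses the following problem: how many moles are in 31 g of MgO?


M(MgO) = 40.31 g/mol
n = mass/M = 31/40.31 = 0.769 mol

0.769 mol


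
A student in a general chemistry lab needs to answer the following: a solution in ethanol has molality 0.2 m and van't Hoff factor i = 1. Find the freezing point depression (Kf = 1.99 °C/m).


ΔTf = Kf × m × i
= 1.99 × 0.2 × 1
= 0.398 °C

0.398 °C


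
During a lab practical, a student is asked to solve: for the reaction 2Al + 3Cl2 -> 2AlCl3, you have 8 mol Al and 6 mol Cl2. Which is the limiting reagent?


Mole ratio available / coefficient:
  Al: 8/2 = 4.000
  Cl2: 6/3 = 2.000
Smaller ratio is limiting.

Cl2


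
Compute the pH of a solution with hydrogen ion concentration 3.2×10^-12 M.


pH = -log10([H+]) = -log10(3.2×10^-12)
= 12 - log10(3.2)
= 12 - 0.51
= 11.49

11.49


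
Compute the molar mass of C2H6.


M(C2H6) = 2×12.01 + 6×1.008
= 24.02 + 6.05
= 30.07 g/mol

30.07 g/mol


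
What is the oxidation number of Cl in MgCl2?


halide: -1
Oxidation number: -1

-1


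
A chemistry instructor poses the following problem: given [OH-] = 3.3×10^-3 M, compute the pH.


pOH = -log10([OH-]) = -log10(3.3×10^-3)
= 3 - log10(3.3) = 2.48
pH = 14 - pOH = 14 - 2.48 = 11.52

11.52


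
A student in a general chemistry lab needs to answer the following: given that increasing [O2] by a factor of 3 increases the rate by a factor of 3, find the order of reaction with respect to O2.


rate ∝ [O2]^n
3^n = 3 → n = 1
Order in O2: 1

1


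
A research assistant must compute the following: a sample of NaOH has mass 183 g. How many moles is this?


M(NaOH) = 40.0 g/mol
n = mass/M = 183/40.0 = 4.575 mol

4.575 mol


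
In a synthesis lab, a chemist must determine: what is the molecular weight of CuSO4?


M(CuSO4) = 1×63.55 + 1×32.07 + 4×16.0
= 63.55 + 32.07 + 64.0
= 159.62 g/mol

159.62 g/mol


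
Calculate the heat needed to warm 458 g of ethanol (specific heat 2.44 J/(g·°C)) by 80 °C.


q = mcΔT = 458 × 2.44 × 80
= 89401.60 J

89401.60 J


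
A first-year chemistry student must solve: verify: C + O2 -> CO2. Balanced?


Equation: C + O2 -> CO2
Check atoms: C: 1=1, O: 2=2
Balanced

Yes, balanced


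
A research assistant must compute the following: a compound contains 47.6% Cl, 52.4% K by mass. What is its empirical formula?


Assume 100 g sample. Moles of each element:
  Cl: 47.6/35.45 = 1.343 mol
  K: 52.4/39.1 = 1.34 mol
Divide by smallest (1.34):
  Cl: 1.343/1.34 = 1.0
  K: 1.34/1.34 = 1.0
Empirical formula: KCl

KCl


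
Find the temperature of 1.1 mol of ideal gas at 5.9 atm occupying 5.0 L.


PV = nRT  (R = 0.08206 L·atm/(mol·K))
T = PV/(nR) = 5.9×5.0/(1.1×0.08206)
= 29.50/0.090266
= 326.81 K

326.81 K


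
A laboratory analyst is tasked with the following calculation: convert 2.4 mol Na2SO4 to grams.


M(Na2SO4) = 142.05 g/mol
mass = n × M = 2.4 × 142.05 = 340.92 g

340.92 g


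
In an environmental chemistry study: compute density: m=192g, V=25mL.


ρ = mass/volume
= 192/25
= 7.68 g/mL

7.68 g/mL


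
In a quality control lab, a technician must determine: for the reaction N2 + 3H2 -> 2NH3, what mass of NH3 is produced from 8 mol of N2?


Mole ratio NH3:N2 = 2:1
n(NH3) = 8 × 2/1 = 16.000 mol
mass = 16.000 × 17.03 = 272.48 g

272.48 g


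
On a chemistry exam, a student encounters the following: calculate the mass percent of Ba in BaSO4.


M(BaSO4) = 1×137.33 + 1×32.07 + 4×16.0 = 233.40 g/mol
Mass of Ba = 1 × 137.33 = 137.33 g/mol
% Ba = 137.33/233.40 × 100 = 58.84%

58.84%


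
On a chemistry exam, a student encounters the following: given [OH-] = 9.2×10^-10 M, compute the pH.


pOH = -log10([OH-]) = -log10(9.2×10^-10)
= 10 - log10(9.2) = 9.04
pH = 14 - pOH = 14 - 9.04 = 4.96

4.96


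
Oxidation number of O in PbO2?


O is usually -2
Oxidation number: -2

-2


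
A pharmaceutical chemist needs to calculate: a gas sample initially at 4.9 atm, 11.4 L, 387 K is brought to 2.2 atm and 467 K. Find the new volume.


P1V1/T1 = P2V2/T2
V2 = P1V1T2/(T1P2)
= 4.9×11.4×467/(387×2.2)
= 30.64 L

30.64 L


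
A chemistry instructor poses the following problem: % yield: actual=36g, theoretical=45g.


% yield = actual/theoretical × 100
= 36/45 × 100
= 80.0%

80.0%


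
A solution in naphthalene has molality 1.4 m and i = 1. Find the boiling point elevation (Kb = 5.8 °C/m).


ΔTb = Kb × m × i
= 5.8 × 1.4 × 1
= 8.12 °C

8.12 °C


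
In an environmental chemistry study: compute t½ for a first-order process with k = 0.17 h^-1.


t½ = ln2/k = 0.693147/(0.17 h^-1)
= 4.077 h

4.077 h


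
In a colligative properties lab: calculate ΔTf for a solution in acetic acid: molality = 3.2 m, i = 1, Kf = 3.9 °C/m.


ΔTf = Kf × m × i
= 3.9 × 3.2 × 1
= 12.48 °C

12.48 °C


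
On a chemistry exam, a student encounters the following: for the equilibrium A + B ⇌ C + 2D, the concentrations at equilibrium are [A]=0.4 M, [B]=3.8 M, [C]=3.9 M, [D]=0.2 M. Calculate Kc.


Kc = [C][D]^2/([A][B])
= (3.9^1 × 0.2^2)/(0.4^1 × 3.8^1)
= 0.156/1.52
= 0.1026

0.1026


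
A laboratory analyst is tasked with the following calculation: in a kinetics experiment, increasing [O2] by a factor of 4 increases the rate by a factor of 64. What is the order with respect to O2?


rate ∝ [O2]^n
4^n = 64 → n = 3
Order in O2: 3

3


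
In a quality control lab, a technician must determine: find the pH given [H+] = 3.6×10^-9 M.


pH = -log10([H+]) = -log10(3.6×10^-9)
= 9 - log10(3.6)
= 9 - 0.56
= 8.44

8.44


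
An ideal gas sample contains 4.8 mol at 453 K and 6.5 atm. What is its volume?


PV = nRT  (R = 0.08206 L·atm/(mol·K))
V = nRT/P = 4.8×0.08206×453/6.5
= 27.451 L

27.451 L


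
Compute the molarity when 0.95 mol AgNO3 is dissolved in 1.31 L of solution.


M = n/V = 0.95/1.31 = 0.725 mol/L

0.725 M


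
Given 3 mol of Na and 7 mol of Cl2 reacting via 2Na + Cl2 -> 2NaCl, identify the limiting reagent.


Mole ratio available / coefficient:
  Na: 3/2 = 1.500
  Cl2: 7/1 = 7.000
Smaller ratio is limiting.

Na


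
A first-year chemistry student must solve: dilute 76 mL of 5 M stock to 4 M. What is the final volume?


C1V1 = C2V2
5 × 76 = 4 × V2
V2 = 380/4 = 95.0 mL

95.0 mL


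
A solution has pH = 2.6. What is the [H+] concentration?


[H+] = 10^(-pH) = 10^(-2.6)
= 2.51×10^-3 M

2.51×10^-3 M


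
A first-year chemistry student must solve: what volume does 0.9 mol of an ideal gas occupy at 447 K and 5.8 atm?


PV = nRT  (R = 0.08206 L·atm/(mol·K))
V = nRT/P = 0.9×0.08206×447/5.8
= 5.692 L

5.692 L


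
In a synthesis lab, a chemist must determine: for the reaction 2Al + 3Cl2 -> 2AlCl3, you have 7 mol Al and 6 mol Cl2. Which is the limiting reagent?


Mole ratio available / coefficient:
  Al: 7/2 = 3.500
  Cl2: 6/3 = 2.000
Smaller ratio is limiting.

Cl2


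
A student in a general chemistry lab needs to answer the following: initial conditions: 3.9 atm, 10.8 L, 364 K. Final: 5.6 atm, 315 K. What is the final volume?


P1V1/T1 = P2V2/T2
V2 = P1V1T2/(T1P2)
= 3.9×10.8×315/(364×5.6)
= 6.509 L

6.509 L


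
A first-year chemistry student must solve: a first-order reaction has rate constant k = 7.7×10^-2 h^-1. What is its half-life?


t½ = ln2/k = 0.693147/(7.7×10^-2 h^-1)
= 9.002 h

9.002 h


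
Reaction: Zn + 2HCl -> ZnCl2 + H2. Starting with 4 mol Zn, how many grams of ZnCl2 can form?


Mole ratio ZnCl2:Zn = 1:1
n(ZnCl2) = 4 × 1/1 = 4.000 mol
mass = 4.000 × 136.28 = 545.12 g

545.12 g


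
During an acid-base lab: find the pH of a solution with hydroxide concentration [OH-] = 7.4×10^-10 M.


pOH = -log10([OH-]) = -log10(7.4×10^-10)
= 10 - log10(7.4) = 9.13
pH = 14 - pOH = 14 - 9.13 = 4.87

4.87


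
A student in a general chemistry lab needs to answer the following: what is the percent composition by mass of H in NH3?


M(NH3) = 1×14.01 + 3×1.008 = 17.034 g/mol
Mass of H = 3 × 1.008 = 3.024 g/mol
% H = 3.024/17.034 × 100 = 17.75%

17.75%


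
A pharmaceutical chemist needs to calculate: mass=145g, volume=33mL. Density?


ρ = mass/volume
= 145/33
= 4.394 g/mL

4.394 g/mL


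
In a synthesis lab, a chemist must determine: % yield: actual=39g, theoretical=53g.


% yield = actual/theoretical × 100
= 39/53 × 100
= 73.58%

73.58%


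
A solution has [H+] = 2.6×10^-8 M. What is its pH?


pH = -log10([H+]) = -log10(2.6×10^-8)
= 8 - log10(2.6)
= 8 - 0.41
= 7.59

7.59


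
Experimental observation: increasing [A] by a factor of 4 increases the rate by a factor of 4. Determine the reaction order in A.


rate ∝ [A]^n
4^n = 4 → n = 1
Order in A: 1

1


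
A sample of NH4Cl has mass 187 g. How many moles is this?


M(NH4Cl) = 53.49 g/mol
n = mass/M = 187/53.49 = 3.496 mol

3.496 mol


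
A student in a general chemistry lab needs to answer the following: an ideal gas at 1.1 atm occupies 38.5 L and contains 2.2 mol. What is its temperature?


PV = nRT  (R = 0.08206 L·atm/(mol·K))
T = PV/(nR) = 1.1×38.5/(2.2×0.08206)
= 42.35/0.180532
= 234.58 K

234.58 K


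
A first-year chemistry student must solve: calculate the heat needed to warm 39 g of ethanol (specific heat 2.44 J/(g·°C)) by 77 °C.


q = mcΔT = 39 × 2.44 × 77
= 7327.32 J

7327.32 J


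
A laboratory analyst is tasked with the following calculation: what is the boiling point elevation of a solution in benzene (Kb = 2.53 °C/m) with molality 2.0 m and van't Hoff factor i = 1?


ΔTb = Kb × m × i
= 2.53 × 2.0 × 1
= 5.06 °C

5.06 °C


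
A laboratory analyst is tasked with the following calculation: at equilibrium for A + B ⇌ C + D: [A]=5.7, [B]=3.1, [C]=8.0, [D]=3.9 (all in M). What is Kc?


Kc = [C][D]/([A][B])
= (8.0^1 × 3.9^1)/(5.7^1 × 3.1^1)
= 31.2/17.67
= 1.766

1.766


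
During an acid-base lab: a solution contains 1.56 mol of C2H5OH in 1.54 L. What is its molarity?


M = n/V = 1.56/1.54 = 1.013 mol/L

1.013 M


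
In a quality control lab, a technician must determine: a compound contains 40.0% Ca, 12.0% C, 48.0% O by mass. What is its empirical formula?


Assume 100 g sample. Moles of each element:
  Ca: 40.0/40.08 = 0.998 mol
  C: 12.0/12.01 = 0.999 mol
  O: 48.0/16.0 = 3.0 mol
Divide by smallest (0.998):
  Ca: 0.998/0.998 = 1.0
  C: 0.999/0.998 = 1.0
  O: 3.0/0.998 = 3.01
Empirical formula: CaCO3

CaCO3


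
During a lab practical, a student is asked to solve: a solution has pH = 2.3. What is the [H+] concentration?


[H+] = 10^(-pH) = 10^(-2.3)
= 5.01×10^-3 M

5.01×10^-3 M


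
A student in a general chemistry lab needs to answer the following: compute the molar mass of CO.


M(CO) = 1×12.01 + 1×16.0
= 12.01 + 16.0
= 28.01 g/mol

28.01 g/mol


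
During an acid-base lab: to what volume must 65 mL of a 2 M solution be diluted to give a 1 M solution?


C1V1 = C2V2
2 × 65 = 1 × V2
V2 = 130/1 = 130.0 mL

130.0 mL


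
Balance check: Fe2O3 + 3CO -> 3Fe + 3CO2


Equation: Fe2O3 + 3CO -> 3Fe + 3CO2
Check atoms: C: 3=3, Fe: 2≠3, O: 6=6
Not balanced

No, not balanced


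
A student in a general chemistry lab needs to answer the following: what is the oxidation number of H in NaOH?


H is +1 with nonmetals
Oxidation number: +1

+1


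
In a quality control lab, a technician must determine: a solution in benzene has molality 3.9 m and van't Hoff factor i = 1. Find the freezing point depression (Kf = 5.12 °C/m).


ΔTf = Kf × m × i
= 5.12 × 3.9 × 1
= 19.968 °C

19.968 °C


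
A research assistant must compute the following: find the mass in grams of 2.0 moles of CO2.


M(CO2) = 44.01 g/mol
mass = n × M = 2.0 × 44.01 = 88.02 g

88.02 g


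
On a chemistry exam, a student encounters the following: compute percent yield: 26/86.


% yield = actual/theoretical × 100
= 26/86 × 100
= 30.23%

30.23%


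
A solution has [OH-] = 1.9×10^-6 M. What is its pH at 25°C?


pOH = -log10([OH-]) = -log10(1.9×10^-6)
= 6 - log10(1.9) = 5.72
pH = 14 - pOH = 14 - 5.72 = 8.28

8.28


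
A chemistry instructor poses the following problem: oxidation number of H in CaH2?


H with a metal (hydride): -1
Oxidation number: -1

-1


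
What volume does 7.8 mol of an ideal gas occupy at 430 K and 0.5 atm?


PV = nRT  (R = 0.08206 L·atm/(mol·K))
V = nRT/P = 7.8×0.08206×430/0.5
= 550.458 L

550.458 L


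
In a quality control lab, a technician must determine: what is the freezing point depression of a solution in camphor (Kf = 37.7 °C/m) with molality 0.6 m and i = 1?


ΔTf = Kf × m × i
= 37.7 × 0.6 × 1
= 22.62 °C

22.62 °C


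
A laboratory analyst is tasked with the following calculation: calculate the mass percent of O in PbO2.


M(PbO2) = 1×207.2 + 2×16.0 = 239.20 g/mol
Mass of O = 2 × 16.0 = 32.00 g/mol
% O = 32.00/239.20 × 100 = 13.38%

13.38%


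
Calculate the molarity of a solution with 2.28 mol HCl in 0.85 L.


M = n/V = 2.28/0.85 = 2.682 mol/L

2.682 M


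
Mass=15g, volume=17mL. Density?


ρ = mass/volume
= 15/17
= 0.882 g/mL

0.882 g/mL


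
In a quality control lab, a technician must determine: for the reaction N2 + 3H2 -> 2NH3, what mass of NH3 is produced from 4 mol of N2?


Mole ratio NH3:N2 = 2:1
n(NH3) = 4 × 2/1 = 8.000 mol
mass = 8.000 × 17.03 = 136.24 g

136.24 g


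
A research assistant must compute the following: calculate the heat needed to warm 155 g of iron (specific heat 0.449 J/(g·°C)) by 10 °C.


q = mcΔT = 155 × 0.449 × 10
= 695.95 J

695.95 J


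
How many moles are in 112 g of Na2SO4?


M(Na2SO4) = 142.05 g/mol
n = mass/M = 112/142.05 = 0.7885 mol

0.7885 mol


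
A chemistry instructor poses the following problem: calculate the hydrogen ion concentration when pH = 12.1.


[H+] = 10^(-pH) = 10^(-12.1)
= 7.94×10^-13 M

7.94×10^-13 M


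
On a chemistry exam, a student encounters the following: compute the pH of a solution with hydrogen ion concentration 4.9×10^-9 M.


pH = -log10([H+]) = -log10(4.9×10^-9)
= 9 - log10(4.9)
= 9 - 0.69
= 8.31

8.31


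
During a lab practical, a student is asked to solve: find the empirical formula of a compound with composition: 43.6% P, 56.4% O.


Assume 100 g sample. Moles of each element:
  P: 43.6/30.97 = 1.408 mol
  O: 56.4/16.0 = 3.525 mol
Divide by smallest (1.408):
  P: 1.408/1.408 = 1.0
  O: 3.525/1.408 = 2.5
Multiply all ratios by 2 to obtain whole numbers.
Empirical formula: P2O5

P2O5


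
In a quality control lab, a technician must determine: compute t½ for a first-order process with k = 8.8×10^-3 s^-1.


t½ = ln2/k = 0.693147/(8.8×10^-3 s^-1)
= 78.77 s

78.77 s


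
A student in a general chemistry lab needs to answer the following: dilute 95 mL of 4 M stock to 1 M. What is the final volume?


C1V1 = C2V2
4 × 95 = 1 × V2
V2 = 380/1 = 380.0 mL

380.0 mL


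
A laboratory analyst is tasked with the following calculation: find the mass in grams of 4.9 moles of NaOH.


M(NaOH) = 40.0 g/mol
mass = n × M = 4.9 × 40.0 = 196.00 g

196.00 g


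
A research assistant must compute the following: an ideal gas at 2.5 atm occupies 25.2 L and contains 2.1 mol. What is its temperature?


PV = nRT  (R = 0.08206 L·atm/(mol·K))
T = PV/(nR) = 2.5×25.2/(2.1×0.08206)
= 63.00/0.172326
= 365.59 K

365.59 K


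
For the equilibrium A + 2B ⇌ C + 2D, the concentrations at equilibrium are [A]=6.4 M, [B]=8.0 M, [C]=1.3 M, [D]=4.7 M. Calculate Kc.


Kc = [C][D]^2/([A][B]^2)
= (1.3^1 × 4.7^2)/(6.4^1 × 8.0^2)
= 28.717/409.6
= 0.07011

0.07011


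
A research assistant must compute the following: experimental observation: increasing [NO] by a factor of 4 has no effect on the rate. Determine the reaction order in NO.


rate ∝ [NO]^n
rate ∝ [NO]^0
Order in NO: 0

0


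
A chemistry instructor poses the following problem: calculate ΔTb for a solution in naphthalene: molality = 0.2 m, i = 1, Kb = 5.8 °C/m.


ΔTb = Kb × m × i
= 5.8 × 0.2 × 1
= 1.16 °C

1.16 °C


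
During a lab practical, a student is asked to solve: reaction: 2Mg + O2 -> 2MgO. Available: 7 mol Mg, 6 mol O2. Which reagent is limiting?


Mole ratio available / coefficient:
  Mg: 7/2 = 3.500
  O2: 6/1 = 6.000
Smaller ratio is limiting.

Mg


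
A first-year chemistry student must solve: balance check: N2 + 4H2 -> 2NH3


Equation: N2 + 4H2 -> 2NH3
Check atoms: H: 8≠6, N: 2=2
Not balanced

No, not balanced


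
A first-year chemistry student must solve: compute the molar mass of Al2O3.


M(Al2O3) = 2×26.98 + 3×16.0
= 53.96 + 48.0
= 101.96 g/mol

101.96 g/mol


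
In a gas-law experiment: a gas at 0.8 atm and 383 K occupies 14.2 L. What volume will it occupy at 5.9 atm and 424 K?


P1V1/T1 = P2V2/T2
V2 = P1V1T2/(T1P2)
= 0.8×14.2×424/(383×5.9)
= 2.132 L

2.132 L


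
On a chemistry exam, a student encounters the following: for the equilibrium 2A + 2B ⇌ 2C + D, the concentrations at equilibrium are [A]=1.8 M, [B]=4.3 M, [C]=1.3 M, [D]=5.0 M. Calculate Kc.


Kc = [C]^2[D]/([A]^2[B]^2)
= (1.3^2 × 5.0^1)/(1.8^2 × 4.3^2)
= 8.45/59.9076
= 0.1411

0.1411


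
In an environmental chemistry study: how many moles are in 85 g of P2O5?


M(P2O5) = 141.94 g/mol
n = mass/M = 85/141.94 = 0.5988 mol

0.5988 mol


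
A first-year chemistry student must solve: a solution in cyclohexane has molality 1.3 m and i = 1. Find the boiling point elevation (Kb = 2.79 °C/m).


ΔTb = Kb × m × i
= 2.79 × 1.3 × 1
= 3.627 °C

3.627 °C


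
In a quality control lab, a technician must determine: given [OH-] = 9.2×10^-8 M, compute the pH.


pOH = -log10([OH-]) = -log10(9.2×10^-8)
= 8 - log10(9.2) = 7.04
pH = 14 - pOH = 14 - 7.04 = 6.96

6.96


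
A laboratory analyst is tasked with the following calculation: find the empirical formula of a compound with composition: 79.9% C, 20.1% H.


Assume 100 g sample. Moles of each element:
  C: 79.9/12.01 = 6.653 mol
  H: 20.1/1.008 = 19.94 mol
Divide by smallest (6.653):
  C: 6.653/6.653 = 1.0
  H: 19.94/6.653 = 3.0
Empirical formula: CH3

CH3


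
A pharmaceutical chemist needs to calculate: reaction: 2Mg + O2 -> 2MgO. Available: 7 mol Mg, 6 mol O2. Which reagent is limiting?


Mole ratio available / coefficient:
  Mg: 7/2 = 3.500
  O2: 6/1 = 6.000
Smaller ratio is limiting.

Mg


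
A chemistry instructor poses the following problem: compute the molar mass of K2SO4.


M(K2SO4) = 2×39.1 + 1×32.07 + 4×16.0
= 78.2 + 32.07 + 64.0
= 174.27 g/mol

174.27 g/mol


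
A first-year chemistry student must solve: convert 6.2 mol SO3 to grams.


M(SO3) = 80.07 g/mol
mass = n × M = 6.2 × 80.07 = 496.43 g

496.43 g


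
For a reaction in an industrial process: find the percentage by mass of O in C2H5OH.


M(C2H5OH) = 2×12.01 + 6×1.008 + 1×16.0 = 46.068 g/mol
Mass of O = 1 × 16.0 = 16.00 g/mol
% O = 16.00/46.068 × 100 = 34.73%

34.73%


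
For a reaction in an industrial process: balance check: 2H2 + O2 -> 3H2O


Equation: 2H2 + O2 -> 3H2O
Check atoms: H: 4≠6, O: 2≠3
Not balanced

No, not balanced


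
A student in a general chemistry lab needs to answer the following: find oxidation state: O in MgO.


O is usually -2
Oxidation number: -2

-2


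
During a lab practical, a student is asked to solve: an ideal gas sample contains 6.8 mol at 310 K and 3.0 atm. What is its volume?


PV = nRT  (R = 0.08206 L·atm/(mol·K))
V = nRT/P = 6.8×0.08206×310/3.0
= 57.661 L

57.661 L


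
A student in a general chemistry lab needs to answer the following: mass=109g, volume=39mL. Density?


ρ = mass/volume
= 109/39
= 2.795 g/mL

2.795 g/mL


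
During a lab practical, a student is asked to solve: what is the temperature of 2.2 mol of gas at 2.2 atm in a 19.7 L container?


PV = nRT  (R = 0.08206 L·atm/(mol·K))
T = PV/(nR) = 2.2×19.7/(2.2×0.08206)
= 43.34/0.180532
= 240.07 K

240.07 K


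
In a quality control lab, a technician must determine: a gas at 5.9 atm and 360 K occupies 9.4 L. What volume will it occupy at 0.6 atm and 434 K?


P1V1/T1 = P2V2/T2
V2 = P1V1T2/(T1P2)
= 5.9×9.4×434/(360×0.6)
= 111.434 L

111.434 L


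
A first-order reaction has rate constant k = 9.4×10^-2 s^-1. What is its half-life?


t½ = ln2/k = 0.693147/(9.4×10^-2 s^-1)
= 7.374 s

7.374 s


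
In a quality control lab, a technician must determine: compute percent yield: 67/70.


% yield = actual/theoretical × 100
= 67/70 × 100
= 95.71%

95.71%


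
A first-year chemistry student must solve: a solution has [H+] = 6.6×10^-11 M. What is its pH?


pH = -log10([H+]) = -log10(6.6×10^-11)
= 11 - log10(6.6)
= 11 - 0.82
= 10.18

10.18


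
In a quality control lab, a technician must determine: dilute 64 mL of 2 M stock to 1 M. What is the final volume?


C1V1 = C2V2
2 × 64 = 1 × V2
V2 = 128/1 = 128.0 mL

128.0 mL


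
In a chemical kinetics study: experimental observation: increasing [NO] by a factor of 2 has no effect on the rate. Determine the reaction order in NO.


rate ∝ [NO]^n
rate ∝ [NO]^0
Order in NO: 0

0


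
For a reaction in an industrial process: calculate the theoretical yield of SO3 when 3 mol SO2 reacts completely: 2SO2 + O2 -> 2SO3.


Mole ratio SO3:SO2 = 2:2
n(SO3) = 3 × 2/2 = 3.000 mol
mass = 3.000 × 80.07 = 240.21 g

240.21 g


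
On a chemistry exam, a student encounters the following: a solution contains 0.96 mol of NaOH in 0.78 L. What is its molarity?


M = n/V = 0.96/0.78 = 1.231 mol/L

1.231 M


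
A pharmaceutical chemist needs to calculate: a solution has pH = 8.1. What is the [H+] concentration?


[H+] = 10^(-pH) = 10^(-8.1)
= 7.94×10^-9 M

7.94×10^-9 M


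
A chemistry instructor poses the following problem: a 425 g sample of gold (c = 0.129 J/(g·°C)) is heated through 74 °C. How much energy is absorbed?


q = mcΔT = 425 × 0.129 × 74
= 4057.05 J

4057.05 J
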